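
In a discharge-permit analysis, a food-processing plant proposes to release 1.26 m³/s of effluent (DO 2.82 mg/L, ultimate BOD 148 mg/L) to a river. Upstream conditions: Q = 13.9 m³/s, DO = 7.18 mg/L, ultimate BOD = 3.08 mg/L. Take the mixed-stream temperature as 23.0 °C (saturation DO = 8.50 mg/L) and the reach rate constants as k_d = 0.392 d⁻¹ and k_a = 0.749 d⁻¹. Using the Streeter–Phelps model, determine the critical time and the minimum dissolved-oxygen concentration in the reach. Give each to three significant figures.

t_c ≈ 1.51 d; minimum DO ≈ 4.13 mg/L

Mixed DO = (13.9×7.18 + 1.26×2.82)/(13.9+1.26) = 103.4/15.16 = 6.818 mg/L.
Mixed L₀ = (13.9×3.08 + 1.26×148)/(15.16) = 229.3/15.16 = 15.12 mg/L.
Initial deficit D₀ = C_s − DO₀ = 8.50 − 6.818 = 1.682 mg/L.
t_c = (1/0.3570) ln[(0.749/0.392)(1 − 1.682×0.3570/(0.392×15.12))] = 2.801 × ln(1.717) = 1.514 d.
D_c = (0.392/0.749) × 15.12 × e^(−0.392×1.514) = 0.5234 × 15.12 × 0.5523 = 4.372 mg/L.
Minimum DO = 8.50 − 4.372 = 4.128 mg/L.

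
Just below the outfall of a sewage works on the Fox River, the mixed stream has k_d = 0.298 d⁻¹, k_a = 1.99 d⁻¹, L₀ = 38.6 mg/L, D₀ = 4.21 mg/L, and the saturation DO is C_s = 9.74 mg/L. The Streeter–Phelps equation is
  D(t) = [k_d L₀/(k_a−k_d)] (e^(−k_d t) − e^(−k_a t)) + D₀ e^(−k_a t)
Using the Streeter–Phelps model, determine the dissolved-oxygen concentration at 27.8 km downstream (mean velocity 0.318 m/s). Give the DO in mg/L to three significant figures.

Travel time t = x/v = 27.8 km / (0.318 m/s) = 27800 m / 0.318 m/s = 87420 s = 1.012 d.
k_d L₀/(k_a−k_d) = 0.298×38.6/(1.99−0.298) = 11.50/1.692 = 6.798 mg/L.
e^(−k_d t) = e^(−0.298×1.012) = 0.7397; e^(−k_a t) = e^(−1.99×1.012) = 0.1335.
D = 6.798 × (0.7397 − 0.1335) + 4.21 × 0.1335 = 4.121 + 0.5621 = 4.683 mg/L.
DO = C_s − D = 9.74 − 4.683 = 5.057 mg/L.

DO ≈ 5.06 mg/L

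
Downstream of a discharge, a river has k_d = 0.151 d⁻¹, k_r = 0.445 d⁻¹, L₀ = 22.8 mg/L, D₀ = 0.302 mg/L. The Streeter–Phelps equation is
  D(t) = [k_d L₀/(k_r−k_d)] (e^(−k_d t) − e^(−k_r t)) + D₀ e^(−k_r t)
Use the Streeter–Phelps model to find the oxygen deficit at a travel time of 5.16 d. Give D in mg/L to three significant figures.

D ≈ 4.22 mg/L

k_d L₀/(k_r−k_d) = 0.151×22.8/(0.445−0.151) = 3.443/0.2940 = 11.71 mg/L.
e^(−k_d t) = e^(−0.151×5.160) = 0.4588; e^(−k_r t) = e^(−0.445×5.160) = 0.1006.
D = 11.71 × (0.4588 − 0.1006) + 0.302 × 0.1006 = 4.194 + 0.03039 = 4.224 mg/L.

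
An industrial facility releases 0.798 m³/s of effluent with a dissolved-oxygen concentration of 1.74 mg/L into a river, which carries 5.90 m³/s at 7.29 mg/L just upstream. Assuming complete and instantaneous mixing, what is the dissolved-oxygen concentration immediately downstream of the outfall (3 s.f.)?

Flow-weighted mixing: C = (Q_r C_r + Q_w C_w)/(Q_r + Q_w)
= (5.90×7.29 + 0.798×1.74)/(5.90 + 0.798) = 44.40/6.698 = 6.629 mg/L.

6.63 mg/L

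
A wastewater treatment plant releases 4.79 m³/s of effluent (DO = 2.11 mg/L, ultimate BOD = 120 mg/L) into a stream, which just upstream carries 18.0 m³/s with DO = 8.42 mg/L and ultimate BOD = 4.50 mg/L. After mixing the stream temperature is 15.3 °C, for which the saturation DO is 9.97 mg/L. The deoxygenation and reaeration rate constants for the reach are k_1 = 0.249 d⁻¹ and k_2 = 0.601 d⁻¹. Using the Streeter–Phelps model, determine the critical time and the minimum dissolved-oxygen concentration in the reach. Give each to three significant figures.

t_c ≈ 2.07 d; minimum DO ≈ 2.85 mg/L

Mixed DO = (18.0×8.42 + 4.79×2.11)/(18.0+4.79) = 161.7/22.79 = 7.094 mg/L.
Mixed L₀ = (18.0×4.50 + 4.79×120)/(22.79) = 655.8/22.79 = 28.78 mg/L.
Initial deficit D₀ = C_s − DO₀ = 9.97 − 7.094 = 2.876 mg/L.
t_c = (1/0.3520) ln[(0.601/0.249)(1 − 2.876×0.3520/(0.249×28.78))] = 2.841 × ln(2.073) = 2.070 d.
D_c = (0.249/0.601) × 28.78 × e^(−0.249×2.070) = 0.4143 × 28.78 × 0.5972 = 7.120 mg/L.
Minimum DO = 9.97 − 7.120 = 2.850 mg/L.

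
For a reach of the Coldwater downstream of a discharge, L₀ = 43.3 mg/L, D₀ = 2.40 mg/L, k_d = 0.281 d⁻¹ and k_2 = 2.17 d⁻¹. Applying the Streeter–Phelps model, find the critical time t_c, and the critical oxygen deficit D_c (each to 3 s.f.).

With k_2/k_d = 7.722 and 1 − D₀(k_2−k_d)/(k_d L₀) = 0.6274,
t_c = ln(7.722 × 0.6274) / (2.17 − 0.281) = ln(4.845) / 1.889 = 1.578/1.889 = 0.8353 d.
D_c = (k_d/k_2) L₀ e^(−k_d t_c) = (0.281/2.17) × 43.3 × e^(−0.281×0.8353) = 0.1295 × 43.3 × 0.7908 = 4.434 mg/L.

t_c ≈ 0.835 d; D_c ≈ 4.43 mg/L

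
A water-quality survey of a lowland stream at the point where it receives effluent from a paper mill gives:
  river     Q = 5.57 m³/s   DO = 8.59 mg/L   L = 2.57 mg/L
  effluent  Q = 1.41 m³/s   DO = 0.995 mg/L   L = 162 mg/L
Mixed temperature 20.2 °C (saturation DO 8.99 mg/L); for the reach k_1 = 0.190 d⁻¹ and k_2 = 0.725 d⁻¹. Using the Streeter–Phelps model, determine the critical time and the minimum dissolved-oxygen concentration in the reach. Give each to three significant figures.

t_c ≈ 2.18 d; minimum DO ≈ 2.97 mg/L

Mixed DO = (5.57×8.59 + 1.41×0.995)/(5.57+1.41) = 49.25/6.980 = 7.056 mg/L.
Mixed L₀ = (5.57×2.57 + 1.41×162)/(6.980) = 242.7/6.980 = 34.78 mg/L.
Initial deficit D₀ = C_s − DO₀ = 8.99 − 7.056 = 1.934 mg/L.
t_c = (1/0.5350) ln[(0.725/0.190)(1 − 1.934×0.5350/(0.190×34.78))] = 1.869 × ln(3.218) = 2.185 d.
D_c = (0.190/0.725) × 34.78 × e^(−0.190×2.185) = 0.2621 × 34.78 × 0.6603 = 6.018 mg/L.
Minimum DO = 8.99 − 6.018 = 2.972 mg/L.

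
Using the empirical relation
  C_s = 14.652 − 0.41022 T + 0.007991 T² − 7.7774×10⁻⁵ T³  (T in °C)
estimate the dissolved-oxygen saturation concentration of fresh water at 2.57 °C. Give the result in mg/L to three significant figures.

C_s ≈ 13.6 mg/L

C_s = 14.652 − 0.41022×2.57 + 0.007991×2.57² − 7.7774×10⁻⁵×2.57³ = 13.65 mg/L.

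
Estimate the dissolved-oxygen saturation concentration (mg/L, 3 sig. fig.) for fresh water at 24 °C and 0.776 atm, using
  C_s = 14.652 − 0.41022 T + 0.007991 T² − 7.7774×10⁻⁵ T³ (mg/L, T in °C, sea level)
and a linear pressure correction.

C_s ≈ 6.47 mg/L

At sea level: C_s = 14.652 − 0.41022×24 + 0.007991×24² − 7.7774×10⁻⁵×24³ = 8.334 mg/L.
Pressure correction: C_s' = 8.334 × 0.776 = 6.467 mg/L.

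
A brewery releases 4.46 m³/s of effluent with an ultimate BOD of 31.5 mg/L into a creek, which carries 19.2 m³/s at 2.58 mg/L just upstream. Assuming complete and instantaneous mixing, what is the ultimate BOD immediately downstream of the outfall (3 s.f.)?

Flow-weighted mixing: C = (Q_r C_r + Q_w C_w)/(Q_r + Q_w)
= (19.2×2.58 + 4.46×31.5)/(19.2 + 4.46) = 190.0/23.66 = 8.032 mg/L.

8.03 mg/L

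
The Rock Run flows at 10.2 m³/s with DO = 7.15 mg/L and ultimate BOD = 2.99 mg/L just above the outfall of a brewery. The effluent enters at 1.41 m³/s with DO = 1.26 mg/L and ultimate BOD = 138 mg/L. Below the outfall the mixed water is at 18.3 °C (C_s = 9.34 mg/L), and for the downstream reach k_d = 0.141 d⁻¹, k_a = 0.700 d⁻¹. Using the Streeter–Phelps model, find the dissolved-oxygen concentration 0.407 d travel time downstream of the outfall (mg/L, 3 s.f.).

DO ≈ 6.22 mg/L

Mixed DO = (10.2×7.15 + 1.41×1.26)/(10.2+1.41) = 74.71/11.61 = 6.435 mg/L.
Mixed L₀ = (10.2×2.99 + 1.41×138)/(11.61) = 225.1/11.61 = 19.39 mg/L.
Initial deficit D₀ = C_s − DO₀ = 9.34 − 6.435 = 2.905 mg/L.
D(0.407) = [0.141×19.39/(0.700−0.141)](e^(−0.141×0.407) − e^(−0.700×0.407)) + 2.905 e^(−0.700×0.407)
= 4.890 × (0.9442 − 0.7521) + 2.905 × 0.7521 = 3.125 mg/L.
DO = 9.34 − 3.125 = 6.215 mg/L.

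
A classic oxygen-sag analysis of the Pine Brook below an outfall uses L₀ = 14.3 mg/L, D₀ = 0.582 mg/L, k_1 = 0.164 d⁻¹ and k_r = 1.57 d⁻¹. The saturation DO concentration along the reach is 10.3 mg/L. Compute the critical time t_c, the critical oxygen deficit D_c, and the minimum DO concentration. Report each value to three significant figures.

t_c = [1/(k_r−k_1)] ln[(k_r/k_1)(1 − D₀(k_r−k_1)/(k_1 L₀))]
= [1/(1.57−0.164)] ln[(1.57/0.164)(1 − 0.582×1.406/(0.164×14.3))]
= (1/1.406) ln[9.573 × 0.6511] = 0.7112 × ln(6.233) = 0.7112 × 1.830 = 1.301 d.
D_c = (k_1/k_r) L₀ e^(−k_1 t_c) = (0.164/1.57) × 14.3 × e^(−0.164×1.301) = 0.1045 × 14.3 × 0.8078 = 1.207 mg/L.
Minimum DO = C_s − D_c = 10.3 − 1.207 = 9.093 mg/L.

t_c ≈ 1.30 d; D_c ≈ 1.21 mg/L; min DO ≈ 9.09 mg/L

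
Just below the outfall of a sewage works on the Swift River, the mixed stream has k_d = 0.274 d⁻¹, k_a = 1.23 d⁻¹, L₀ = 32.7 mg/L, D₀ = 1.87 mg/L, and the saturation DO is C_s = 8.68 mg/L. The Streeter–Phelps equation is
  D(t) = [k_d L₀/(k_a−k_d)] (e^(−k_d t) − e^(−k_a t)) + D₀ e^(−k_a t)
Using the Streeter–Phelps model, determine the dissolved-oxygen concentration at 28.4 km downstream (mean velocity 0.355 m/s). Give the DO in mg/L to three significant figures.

DO ≈ 3.81 mg/L

Travel time t = x/v = 28.4 km / (0.355 m/s) = 28400 m / 0.355 m/s = 80000 s = 0.9259 d.
k_d L₀/(k_a−k_d) = 0.274×32.7/(1.23−0.274) = 8.960/0.9560 = 9.372 mg/L.
e^(−k_d t) = e^(−0.274×0.9259) = 0.7759; e^(−k_a t) = e^(−1.23×0.9259) = 0.3202.
D = 9.372 × (0.7759 − 0.3202) + 1.87 × 0.3202 = 4.271 + 0.5987 = 4.870 mg/L.
DO = C_s − D = 8.68 − 4.870 = 3.810 mg/L.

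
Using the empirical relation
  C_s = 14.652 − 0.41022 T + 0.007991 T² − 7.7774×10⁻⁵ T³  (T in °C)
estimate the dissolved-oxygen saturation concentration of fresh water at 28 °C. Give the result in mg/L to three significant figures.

C_s = 14.652 − 0.41022×28 + 0.007991×28² − 7.7774×10⁻⁵×28³ = 7.723 mg/L.

C_s ≈ 7.72 mg/L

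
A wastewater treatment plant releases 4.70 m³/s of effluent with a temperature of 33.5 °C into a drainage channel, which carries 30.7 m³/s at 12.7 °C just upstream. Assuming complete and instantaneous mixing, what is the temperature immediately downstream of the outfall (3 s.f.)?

15.5 °C

Flow-weighted mixing: C = (Q_r C_r + Q_w C_w)/(Q_r + Q_w)
= (30.7×12.7 + 4.70×33.5)/(30.7 + 4.70) = 547.3/35.40 = 15.46 °C.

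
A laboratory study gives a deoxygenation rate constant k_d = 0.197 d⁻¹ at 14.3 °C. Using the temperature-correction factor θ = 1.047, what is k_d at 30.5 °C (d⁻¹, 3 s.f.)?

k_d ≈ 0.415 d⁻¹

k_d(T₂) = k_d(T₁) · θ^(T₂−T₁) = 0.197 × 1.047^(30.5−14.3)
= 0.197 × 1.047^16.2 = 0.197 × 2.104 = 0.4146 d⁻¹.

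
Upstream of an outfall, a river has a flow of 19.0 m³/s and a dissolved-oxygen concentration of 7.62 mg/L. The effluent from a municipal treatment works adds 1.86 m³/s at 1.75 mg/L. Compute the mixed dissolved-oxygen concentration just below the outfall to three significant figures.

7.10 mg/L

Flow-weighted mixing: C = (Q_r C_r + Q_w C_w)/(Q_r + Q_w)
= (19.0×7.62 + 1.86×1.75)/(19.0 + 1.86) = 148.0/20.86 = 7.097 mg/L.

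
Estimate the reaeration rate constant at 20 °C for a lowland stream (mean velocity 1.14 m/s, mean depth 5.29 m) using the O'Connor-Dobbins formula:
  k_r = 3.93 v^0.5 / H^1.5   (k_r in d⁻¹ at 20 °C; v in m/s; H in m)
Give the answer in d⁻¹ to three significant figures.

k_r ≈ 0.345 d⁻¹

k_r = 3.93 × 1.14^0.5 / 5.29^1.5 = 3.93 × 1.068 / 12.17 = 0.3449 d⁻¹.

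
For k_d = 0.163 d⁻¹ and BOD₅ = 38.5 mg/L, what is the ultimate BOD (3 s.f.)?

BOD₅ = L₀(1 − e^(−5k_d)) ⇒ L₀ = BOD₅ / (1 − e^(−5×0.163))
= 38.5 / (1 − 0.4426) = 38.5 / 0.5574 = 69.08 mg/L.

L₀ ≈ 69.1 mg/L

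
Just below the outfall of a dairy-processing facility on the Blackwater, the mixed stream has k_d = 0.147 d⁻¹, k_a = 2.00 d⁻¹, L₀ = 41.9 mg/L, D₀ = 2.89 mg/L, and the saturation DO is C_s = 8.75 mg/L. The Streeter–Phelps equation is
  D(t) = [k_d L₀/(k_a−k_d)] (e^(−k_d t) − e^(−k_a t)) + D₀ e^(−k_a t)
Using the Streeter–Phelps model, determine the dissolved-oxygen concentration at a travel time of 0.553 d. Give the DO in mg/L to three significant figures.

k_d L₀/(k_a−k_d) = 0.147×41.9/(2.00−0.147) = 6.159/1.853 = 3.324 mg/L.
e^(−k_d t) = e^(−0.147×0.5530) = 0.9219; e^(−k_a t) = e^(−2.00×0.5530) = 0.3309.
D = 3.324 × (0.9219 − 0.3309) + 2.89 × 0.3309 = 1.965 + 0.9562 = 2.921 mg/L.
DO = C_s − D = 8.75 − 2.921 = 5.829 mg/L.

DO ≈ 5.83 mg/L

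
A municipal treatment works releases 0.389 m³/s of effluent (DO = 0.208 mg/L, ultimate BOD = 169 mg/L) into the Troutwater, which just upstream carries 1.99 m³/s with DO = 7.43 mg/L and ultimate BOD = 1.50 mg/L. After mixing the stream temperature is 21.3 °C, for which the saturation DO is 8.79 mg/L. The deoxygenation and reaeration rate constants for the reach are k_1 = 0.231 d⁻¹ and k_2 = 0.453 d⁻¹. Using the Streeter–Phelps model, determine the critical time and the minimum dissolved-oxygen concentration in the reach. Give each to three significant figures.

t_c ≈ 2.64 d; minimum DO ≈ 0.777 mg/L

Mixed DO = (1.99×7.43 + 0.389×0.208)/(1.99+0.389) = 14.87/2.379 = 6.249 mg/L.
Mixed L₀ = (1.99×1.50 + 0.389×169)/(2.379) = 68.73/2.379 = 28.89 mg/L.
Initial deficit D₀ = C_s − DO₀ = 8.79 − 6.249 = 2.541 mg/L.
t_c = (1/0.2220) ln[(0.453/0.231)(1 − 2.541×0.2220/(0.231×28.89))] = 4.505 × ln(1.795) = 2.636 d.
D_c = (0.231/0.453) × 28.89 × e^(−0.231×2.636) = 0.5099 × 28.89 × 0.5440 = 8.013 mg/L.
Minimum DO = 8.79 − 8.013 = 0.7768 mg/L.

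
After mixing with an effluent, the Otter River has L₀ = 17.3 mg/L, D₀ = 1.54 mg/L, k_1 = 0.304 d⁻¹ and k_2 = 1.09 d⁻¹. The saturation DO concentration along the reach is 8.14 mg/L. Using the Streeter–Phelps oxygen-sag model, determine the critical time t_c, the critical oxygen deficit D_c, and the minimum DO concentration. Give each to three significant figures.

With k_2/k_1 = 3.586 and 1 − D₀(k_2−k_1)/(k_1 L₀) = 0.7698,
t_c = ln(3.586 × 0.7698) / (1.09 − 0.304) = ln(2.760) / 0.7860 = 1.015/0.7860 = 1.292 d.
L(t_c) = L₀ e^(−k_1 t_c) = 17.3 × 0.6752 = 11.68 mg/L, and at the critical point k_2 D_c = k_1 L, so D_c = (0.304/1.09) × 11.68 = 3.258 mg/L.
Minimum DO = C_s − D_c = 8.14 − 3.258 = 4.882 mg/L.

t_c ≈ 1.29 d; D_c ≈ 3.26 mg/L; min DO ≈ 4.88 mg/L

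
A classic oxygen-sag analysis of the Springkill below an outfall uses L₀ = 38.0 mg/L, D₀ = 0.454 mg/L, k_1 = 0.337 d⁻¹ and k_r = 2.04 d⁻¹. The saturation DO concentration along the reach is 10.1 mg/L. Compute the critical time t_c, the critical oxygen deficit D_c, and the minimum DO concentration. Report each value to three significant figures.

t_c ≈ 1.02 d; D_c ≈ 4.45 mg/L; min DO ≈ 5.65 mg/L

At the critical point dD/dt = 0, so k_1 L₀ e^(−k_1 t) = k_r D. Substituting D(t) from the Streeter–Phelps equation and solving for t gives
t_c = ln[(k_r/k_1)(1 − D₀(k_r−k_1)/(k_1 L₀))] / (k_r−k_1).
Here k_r−k_1 = 1.703 d⁻¹ and 1 − D₀(k_r−k_1)/(k_1 L₀) = 1 − 0.454×1.703/(0.337×38.0) = 0.9396, so
t_c = ln(6.053 × 0.9396) / 1.703 = 1.738 / 1.703 = 1.021 d.
D_c = (k_1/k_r) L₀ e^(−k_1 t_c) = (0.337/2.04) × 38.0 × e^(−0.337×1.021) = 0.1652 × 38.0 × 0.7089 = 4.450 mg/L.
Minimum DO = C_s − D_c = 10.1 − 4.450 = 5.650 mg/L.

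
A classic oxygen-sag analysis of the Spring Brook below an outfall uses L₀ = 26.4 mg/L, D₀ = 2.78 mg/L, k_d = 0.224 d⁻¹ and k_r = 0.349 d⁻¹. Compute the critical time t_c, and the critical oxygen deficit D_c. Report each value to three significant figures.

t_c ≈ 3.06 d; D_c ≈ 8.53 mg/L

t_c = [1/(k_r−k_d)] ln[(k_r/k_d)(1 − D₀(k_r−k_d)/(k_d L₀))]
= [1/(0.349−0.224)] ln[(0.349/0.224)(1 − 2.78×0.1250/(0.224×26.4))]
= (1/0.1250) ln[1.558 × 0.9412] = 8.000 × ln(1.466) = 8.000 × 0.3829 = 3.063 d.
D_c = (k_d/k_r) L₀ e^(−k_d t_c) = (0.224/0.349) × 26.4 × e^(−0.224×3.063) = 0.6418 × 26.4 × 0.5035 = 8.532 mg/L.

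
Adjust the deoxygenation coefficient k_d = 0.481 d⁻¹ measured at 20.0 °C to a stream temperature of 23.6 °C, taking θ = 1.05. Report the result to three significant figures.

k_d ≈ 0.573 d⁻¹

k_d(T₂) = k_d(T₁) · θ^(T₂−T₁) = 0.481 × 1.05^(23.6−20.0)
= 0.481 × 1.05^3.60 = 0.481 × 1.192 = 0.5734 d⁻¹.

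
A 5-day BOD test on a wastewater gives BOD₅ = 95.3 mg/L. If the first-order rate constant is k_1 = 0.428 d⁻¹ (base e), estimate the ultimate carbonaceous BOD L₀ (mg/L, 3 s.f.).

BOD₅ = L₀(1 − e^(−5k_1)) ⇒ L₀ = BOD₅ / (1 − e^(−5×0.428))
= 95.3 / (1 − 0.1177) = 95.3 / 0.8823 = 108.0 mg/L.

L₀ ≈ 108 mg/L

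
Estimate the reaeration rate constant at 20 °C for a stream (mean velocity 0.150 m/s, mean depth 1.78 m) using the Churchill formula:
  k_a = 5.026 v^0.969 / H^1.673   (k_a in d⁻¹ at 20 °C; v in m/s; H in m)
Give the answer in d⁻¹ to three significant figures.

k_a = 5.026 × 0.150^0.969 / 1.78^1.673 = 5.026 × 0.1591 / 2.624 = 0.3047 d⁻¹.

k_a ≈ 0.305 d⁻¹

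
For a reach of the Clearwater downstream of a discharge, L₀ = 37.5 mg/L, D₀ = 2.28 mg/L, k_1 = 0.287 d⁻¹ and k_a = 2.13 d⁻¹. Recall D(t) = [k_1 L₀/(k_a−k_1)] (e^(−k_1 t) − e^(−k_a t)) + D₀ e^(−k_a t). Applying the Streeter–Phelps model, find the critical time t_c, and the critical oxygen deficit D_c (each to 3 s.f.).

t_c ≈ 0.819 d; D_c ≈ 3.99 mg/L

t_c = [1/(k_a−k_1)] ln[(k_a/k_1)(1 − D₀(k_a−k_1)/(k_1 L₀))]
= [1/(2.13−0.287)] ln[(2.13/0.287)(1 − 2.28×1.843/(0.287×37.5))]
= (1/1.843) ln[7.422 × 0.6096] = 0.5426 × ln(4.524) = 0.5426 × 1.509 = 0.8190 d.
L(t_c) = L₀ e^(−k_1 t_c) = 37.5 × 0.7905 = 29.64 mg/L, and at the critical point k_a D_c = k_1 L, so D_c = (0.287/2.13) × 29.64 = 3.994 mg/L.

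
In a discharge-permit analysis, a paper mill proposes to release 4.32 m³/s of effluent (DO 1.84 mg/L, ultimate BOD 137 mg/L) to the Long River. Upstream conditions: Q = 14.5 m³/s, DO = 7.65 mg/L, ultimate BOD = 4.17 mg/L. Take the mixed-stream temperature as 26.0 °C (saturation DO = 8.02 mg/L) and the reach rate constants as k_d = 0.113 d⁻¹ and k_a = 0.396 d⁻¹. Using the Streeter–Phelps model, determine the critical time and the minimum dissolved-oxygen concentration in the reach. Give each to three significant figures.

Mixed DO = (14.5×7.65 + 4.32×1.84)/(14.5+4.32) = 118.9/18.82 = 6.316 mg/L.
Mixed L₀ = (14.5×4.17 + 4.32×137)/(18.82) = 652.3/18.82 = 34.66 mg/L.
Initial deficit D₀ = C_s − DO₀ = 8.02 − 6.316 = 1.704 mg/L.
t_c = (1/0.2830) ln[(0.396/0.113)(1 − 1.704×0.2830/(0.113×34.66))] = 3.534 × ln(3.073) = 3.967 d.
D_c = (0.113/0.396) × 34.66 × e^(−0.113×3.967) = 0.2854 × 34.66 × 0.6387 = 6.317 mg/L.
Minimum DO = 8.02 − 6.317 = 1.703 mg/L.

t_c ≈ 3.97 d; minimum DO ≈ 1.70 mg/L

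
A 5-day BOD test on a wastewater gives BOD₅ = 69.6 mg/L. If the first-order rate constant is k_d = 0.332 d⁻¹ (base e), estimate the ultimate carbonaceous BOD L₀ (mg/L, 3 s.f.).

L₀ ≈ 85.9 mg/L

BOD₅ = L₀(1 − e^(−5k_d)) ⇒ L₀ = BOD₅ / (1 − e^(−5×0.332))
= 69.6 / (1 − 0.1901) = 69.6 / 0.8099 = 85.94 mg/L.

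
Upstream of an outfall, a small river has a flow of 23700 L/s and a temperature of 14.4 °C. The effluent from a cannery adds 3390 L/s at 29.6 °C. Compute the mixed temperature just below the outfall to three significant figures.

Flow-weighted mixing: C = (Q_r C_r + Q_w C_w)/(Q_r + Q_w)
= (23700×14.4 + 3390×29.6)/(23700 + 3390) = 441600/27090 = 16.30 °C.

16.3 °C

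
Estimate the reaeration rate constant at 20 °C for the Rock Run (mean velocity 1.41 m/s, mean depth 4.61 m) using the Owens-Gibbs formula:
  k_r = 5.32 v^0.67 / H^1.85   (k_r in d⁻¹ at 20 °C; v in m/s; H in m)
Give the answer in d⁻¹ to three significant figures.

k_r = 5.32 × 1.41^0.67 / 4.61^1.85 = 5.32 × 1.259 / 16.90 = 0.3963 d⁻¹.

k_r ≈ 0.396 d⁻¹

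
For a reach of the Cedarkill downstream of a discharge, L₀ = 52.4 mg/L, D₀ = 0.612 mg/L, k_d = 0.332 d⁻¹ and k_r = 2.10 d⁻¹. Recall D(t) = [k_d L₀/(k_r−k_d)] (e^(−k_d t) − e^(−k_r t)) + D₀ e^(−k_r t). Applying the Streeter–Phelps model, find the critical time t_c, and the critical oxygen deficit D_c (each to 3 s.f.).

t_c ≈ 1.01 d; D_c ≈ 5.93 mg/L

t_c = [1/(k_r−k_d)] ln[(k_r/k_d)(1 − D₀(k_r−k_d)/(k_d L₀))]
= [1/(2.10−0.332)] ln[(2.10/0.332)(1 − 0.612×1.768/(0.332×52.4))]
= (1/1.768) ln[6.325 × 0.9378] = 0.5656 × ln(5.932) = 0.5656 × 1.780 = 1.007 d.
D_c = (k_d/k_r) L₀ e^(−k_d t_c) = (0.332/2.10) × 52.4 × e^(−0.332×1.007) = 0.1581 × 52.4 × 0.7158 = 5.930 mg/L.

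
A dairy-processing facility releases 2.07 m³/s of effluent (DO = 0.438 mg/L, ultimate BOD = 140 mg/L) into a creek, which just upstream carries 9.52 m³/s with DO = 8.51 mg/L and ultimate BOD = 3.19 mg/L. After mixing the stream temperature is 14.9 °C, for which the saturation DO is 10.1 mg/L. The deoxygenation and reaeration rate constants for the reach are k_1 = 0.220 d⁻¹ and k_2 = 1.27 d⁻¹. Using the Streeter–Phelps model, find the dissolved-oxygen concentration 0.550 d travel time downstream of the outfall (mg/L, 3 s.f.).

Mixed DO = (9.52×8.51 + 2.07×0.438)/(9.52+2.07) = 81.92/11.59 = 7.068 mg/L.
Mixed L₀ = (9.52×3.19 + 2.07×140)/(11.59) = 320.2/11.59 = 27.62 mg/L.
Initial deficit D₀ = C_s − DO₀ = 10.1 − 7.068 = 3.032 mg/L.
D(0.550) = [0.220×27.62/(1.27−0.220)](e^(−0.220×0.550) − e^(−1.27×0.550)) + 3.032 e^(−1.27×0.550)
= 5.788 × (0.8860 − 0.4973) + 3.032 × 0.4973 = 3.758 mg/L.
DO = 10.1 − 3.758 = 6.342 mg/L.

DO ≈ 6.34 mg/L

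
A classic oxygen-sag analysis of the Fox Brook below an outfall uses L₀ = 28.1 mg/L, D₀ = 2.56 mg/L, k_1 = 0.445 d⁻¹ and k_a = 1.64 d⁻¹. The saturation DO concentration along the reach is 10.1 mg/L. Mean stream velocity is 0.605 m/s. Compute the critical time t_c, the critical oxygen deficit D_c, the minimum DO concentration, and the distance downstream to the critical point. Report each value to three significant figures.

t_c ≈ 0.857 d; D_c ≈ 5.21 mg/L; min DO ≈ 4.89 mg/L; x_c ≈ 44.8 km

t_c = [1/(k_a−k_1)] ln[(k_a/k_1)(1 − D₀(k_a−k_1)/(k_1 L₀))]
= [1/(1.64−0.445)] ln[(1.64/0.445)(1 − 2.56×1.195/(0.445×28.1))]
= (1/1.195) ln[3.685 × 0.7554] = 0.8368 × ln(2.784) = 0.8368 × 1.024 = 0.8567 d.
D_c = (k_1/k_a) L₀ e^(−k_1 t_c) = (0.445/1.64) × 28.1 × e^(−0.445×0.8567) = 0.2713 × 28.1 × 0.6830 = 5.208 mg/L.
Minimum DO = C_s − D_c = 10.1 − 5.208 = 4.892 mg/L.
x_c = v t_c = 0.605 m/s × 0.8567 d × 86400 s/d = 44780 m ≈ 44.8 km.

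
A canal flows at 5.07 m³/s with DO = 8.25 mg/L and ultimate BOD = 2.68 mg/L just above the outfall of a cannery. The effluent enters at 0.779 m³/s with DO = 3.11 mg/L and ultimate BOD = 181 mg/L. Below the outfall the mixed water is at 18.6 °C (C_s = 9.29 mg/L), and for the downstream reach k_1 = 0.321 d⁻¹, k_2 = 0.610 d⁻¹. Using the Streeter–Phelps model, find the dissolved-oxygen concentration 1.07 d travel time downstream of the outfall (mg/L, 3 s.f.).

DO ≈ 2.85 mg/L

Mixed DO = (5.07×8.25 + 0.779×3.11)/(5.07+0.779) = 44.25/5.849 = 7.565 mg/L.
Mixed L₀ = (5.07×2.68 + 0.779×181)/(5.849) = 154.6/5.849 = 26.43 mg/L.
Initial deficit D₀ = C_s − DO₀ = 9.29 − 7.565 = 1.725 mg/L.
D(1.07) = [0.321×26.43/(0.610−0.321)](e^(−0.321×1.07) − e^(−0.610×1.07)) + 1.725 e^(−0.610×1.07)
= 29.36 × (0.7093 − 0.5206) + 1.725 × 0.5206 = 6.436 mg/L.
DO = 9.29 − 6.436 = 2.854 mg/L.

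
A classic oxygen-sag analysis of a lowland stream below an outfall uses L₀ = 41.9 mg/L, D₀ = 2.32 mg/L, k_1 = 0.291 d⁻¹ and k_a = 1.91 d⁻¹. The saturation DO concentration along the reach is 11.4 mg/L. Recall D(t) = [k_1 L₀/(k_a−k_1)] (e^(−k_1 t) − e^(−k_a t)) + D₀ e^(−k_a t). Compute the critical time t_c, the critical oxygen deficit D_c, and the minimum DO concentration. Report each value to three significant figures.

t_c = [1/(k_a−k_1)] ln[(k_a/k_1)(1 − D₀(k_a−k_1)/(k_1 L₀))]
= [1/(1.91−0.291)] ln[(1.91/0.291)(1 − 2.32×1.619/(0.291×41.9))]
= (1/1.619) ln[6.564 × 0.6919] = 0.6177 × ln(4.542) = 0.6177 × 1.513 = 0.9347 d.
L(t_c) = L₀ e^(−k_1 t_c) = 41.9 × 0.7619 = 31.92 mg/L, and at the critical point k_a D_c = k_1 L, so D_c = (0.291/1.91) × 31.92 = 4.863 mg/L.
Minimum DO = C_s − D_c = 11.4 − 4.863 = 6.537 mg/L.

t_c ≈ 0.935 d; D_c ≈ 4.86 mg/L; min DO ≈ 6.54 mg/L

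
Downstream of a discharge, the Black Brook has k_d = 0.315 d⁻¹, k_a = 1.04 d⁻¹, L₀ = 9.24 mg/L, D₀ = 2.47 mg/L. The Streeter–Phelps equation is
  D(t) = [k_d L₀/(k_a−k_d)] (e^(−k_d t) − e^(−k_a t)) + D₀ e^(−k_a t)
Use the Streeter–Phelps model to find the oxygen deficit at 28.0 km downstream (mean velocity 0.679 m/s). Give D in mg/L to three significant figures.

D ≈ 2.51 mg/L

Travel time t = x/v = 28.0 km / (0.679 m/s) = 28000 m / 0.679 m/s = 41240 s = 0.4773 d.
k_d L₀/(k_a−k_d) = 0.315×9.24/(1.04−0.315) = 2.911/0.7250 = 4.015 mg/L.
e^(−k_d t) = e^(−0.315×0.4773) = 0.8604; e^(−k_a t) = e^(−1.04×0.4773) = 0.6087.
D = 4.015 × (0.8604 − 0.6087) + 2.47 × 0.6087 = 1.010 + 1.504 = 2.514 mg/L.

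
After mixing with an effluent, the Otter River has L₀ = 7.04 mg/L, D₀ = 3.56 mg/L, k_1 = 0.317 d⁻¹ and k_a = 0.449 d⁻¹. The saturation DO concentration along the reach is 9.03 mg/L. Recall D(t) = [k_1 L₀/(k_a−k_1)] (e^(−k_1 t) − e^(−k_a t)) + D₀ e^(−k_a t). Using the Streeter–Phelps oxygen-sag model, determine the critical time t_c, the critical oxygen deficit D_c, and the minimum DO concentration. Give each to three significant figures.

t_c ≈ 0.846 d; D_c ≈ 3.80 mg/L; min DO ≈ 5.23 mg/L

With k_a/k_1 = 1.416 and 1 − D₀(k_a−k_1)/(k_1 L₀) = 0.7894,
t_c = ln(1.416 × 0.7894) / (0.449 − 0.317) = ln(1.118) / 0.1320 = 0.1117/0.1320 = 0.8461 d.
L(t_c) = L₀ e^(−k_1 t_c) = 7.04 × 0.7648 = 5.384 mg/L, and at the critical point k_a D_c = k_1 L, so D_c = (0.317/0.449) × 5.384 = 3.801 mg/L.
Minimum DO = C_s − D_c = 9.03 − 3.801 = 5.229 mg/L.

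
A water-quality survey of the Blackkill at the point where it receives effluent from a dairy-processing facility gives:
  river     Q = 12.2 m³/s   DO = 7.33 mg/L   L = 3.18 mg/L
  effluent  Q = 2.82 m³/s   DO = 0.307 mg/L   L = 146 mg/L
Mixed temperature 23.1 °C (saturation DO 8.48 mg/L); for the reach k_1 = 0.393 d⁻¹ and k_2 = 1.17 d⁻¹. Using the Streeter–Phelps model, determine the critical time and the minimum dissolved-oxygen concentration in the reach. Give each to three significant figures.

Mixed DO = (12.2×7.33 + 2.82×0.307)/(12.2+2.82) = 90.29/15.02 = 6.011 mg/L.
Mixed L₀ = (12.2×3.18 + 2.82×146)/(15.02) = 450.5/15.02 = 29.99 mg/L.
Initial deficit D₀ = C_s − DO₀ = 8.48 − 6.011 = 2.469 mg/L.
t_c = (1/0.7770) ln[(1.17/0.393)(1 − 2.469×0.7770/(0.393×29.99))] = 1.287 × ln(2.493) = 1.175 d.
D_c = (0.393/1.17) × 29.99 × e^(−0.393×1.175) = 0.3359 × 29.99 × 0.6300 = 6.348 mg/L.
Minimum DO = 8.48 − 6.348 = 2.132 mg/L.

t_c ≈ 1.18 d; minimum DO ≈ 2.13 mg/L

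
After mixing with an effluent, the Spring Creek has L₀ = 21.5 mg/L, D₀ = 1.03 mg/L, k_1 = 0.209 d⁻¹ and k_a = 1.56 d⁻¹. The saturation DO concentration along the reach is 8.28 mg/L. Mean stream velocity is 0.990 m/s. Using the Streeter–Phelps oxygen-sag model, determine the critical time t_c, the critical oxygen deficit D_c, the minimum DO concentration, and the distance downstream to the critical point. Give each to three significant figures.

t_c = [1/(k_a−k_1)] ln[(k_a/k_1)(1 − D₀(k_a−k_1)/(k_1 L₀))]
= [1/(1.56−0.209)] ln[(1.56/0.209)(1 − 1.03×1.351/(0.209×21.5))]
= (1/1.351) ln[7.464 × 0.6903] = 0.7402 × ln(5.153) = 0.7402 × 1.640 = 1.214 d.
L(t_c) = L₀ e^(−k_1 t_c) = 21.5 × 0.7760 = 16.68 mg/L, and at the critical point k_a D_c = k_1 L, so D_c = (0.209/1.56) × 16.68 = 2.235 mg/L.
Minimum DO = C_s − D_c = 8.28 − 2.235 = 6.045 mg/L.
x_c = v t_c = 0.990 m/s × 1.214 d × 86400 s/d = 103800 m ≈ 104 km.

t_c ≈ 1.21 d; D_c ≈ 2.24 mg/L; min DO ≈ 6.04 mg/L; x_c ≈ 104 km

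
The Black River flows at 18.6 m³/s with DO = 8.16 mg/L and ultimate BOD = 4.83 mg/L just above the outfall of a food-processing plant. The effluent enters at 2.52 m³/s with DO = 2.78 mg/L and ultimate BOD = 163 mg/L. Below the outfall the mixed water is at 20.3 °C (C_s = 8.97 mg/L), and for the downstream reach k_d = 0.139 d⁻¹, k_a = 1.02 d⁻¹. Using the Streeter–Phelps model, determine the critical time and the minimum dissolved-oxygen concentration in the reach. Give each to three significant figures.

Mixed DO = (18.6×8.16 + 2.52×2.78)/(18.6+2.52) = 158.8/21.12 = 7.518 mg/L.
Mixed L₀ = (18.6×4.83 + 2.52×163)/(21.12) = 500.6/21.12 = 23.70 mg/L.
Initial deficit D₀ = C_s − DO₀ = 8.97 − 7.518 = 1.452 mg/L.
t_c = (1/0.8810) ln[(1.02/0.139)(1 − 1.452×0.8810/(0.139×23.70))] = 1.135 × ln(4.489) = 1.704 d.
D_c = (0.139/1.02) × 23.70 × e^(−0.139×1.704) = 0.1363 × 23.70 × 0.7891 = 2.549 mg/L.
Minimum DO = 8.97 − 2.549 = 6.421 mg/L.

t_c ≈ 1.70 d; minimum DO ≈ 6.42 mg/L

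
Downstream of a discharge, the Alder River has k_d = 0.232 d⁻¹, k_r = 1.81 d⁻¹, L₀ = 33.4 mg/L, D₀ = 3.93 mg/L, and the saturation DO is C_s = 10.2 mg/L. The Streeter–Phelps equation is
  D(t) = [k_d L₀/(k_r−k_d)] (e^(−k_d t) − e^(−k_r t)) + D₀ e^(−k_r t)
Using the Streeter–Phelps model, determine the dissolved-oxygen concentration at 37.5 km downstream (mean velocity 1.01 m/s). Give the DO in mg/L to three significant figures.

Travel time t = x/v = 37.5 km / (1.01 m/s) = 37500 m / 1.01 m/s = 37130 s = 0.4297 d.
k_d L₀/(k_r−k_d) = 0.232×33.4/(1.81−0.232) = 7.749/1.578 = 4.911 mg/L.
e^(−k_d t) = e^(−0.232×0.4297) = 0.9051; e^(−k_r t) = e^(−1.81×0.4297) = 0.4594.
D = 4.911 × (0.9051 − 0.4594) + 3.93 × 0.4594 = 2.189 + 1.805 = 3.994 mg/L.
DO = C_s − D = 10.2 − 3.994 = 6.206 mg/L.

DO ≈ 6.21 mg/L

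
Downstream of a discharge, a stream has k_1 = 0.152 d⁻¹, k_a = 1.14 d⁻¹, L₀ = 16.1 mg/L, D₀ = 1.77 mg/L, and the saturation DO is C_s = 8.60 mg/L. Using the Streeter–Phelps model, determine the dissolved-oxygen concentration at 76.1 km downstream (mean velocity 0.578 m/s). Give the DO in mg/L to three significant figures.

Travel time t = x/v = 76.1 km / (0.578 m/s) = 76100 m / 0.578 m/s = 131700 s = 1.524 d.
k_1 L₀/(k_a−k_1) = 0.152×16.1/(1.14−0.152) = 2.447/0.9880 = 2.477 mg/L.
e^(−k_1 t) = e^(−0.152×1.524) = 0.7932; e^(−k_a t) = e^(−1.14×1.524) = 0.1760.
D = 2.477 × (0.7932 − 0.1760) + 1.77 × 0.1760 = 1.529 + 0.3115 = 1.840 mg/L.
DO = C_s − D = 8.60 − 1.840 = 6.760 mg/L.

DO ≈ 6.76 mg/L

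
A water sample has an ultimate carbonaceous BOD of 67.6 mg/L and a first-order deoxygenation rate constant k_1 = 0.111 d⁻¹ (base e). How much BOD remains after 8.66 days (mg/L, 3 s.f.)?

L ≈ 25.9 mg/L

L_t = L₀ e^(−k_1 t) = 67.6 × e^(−0.111×8.66) = 67.6 × 0.3824 = 25.85 mg/L.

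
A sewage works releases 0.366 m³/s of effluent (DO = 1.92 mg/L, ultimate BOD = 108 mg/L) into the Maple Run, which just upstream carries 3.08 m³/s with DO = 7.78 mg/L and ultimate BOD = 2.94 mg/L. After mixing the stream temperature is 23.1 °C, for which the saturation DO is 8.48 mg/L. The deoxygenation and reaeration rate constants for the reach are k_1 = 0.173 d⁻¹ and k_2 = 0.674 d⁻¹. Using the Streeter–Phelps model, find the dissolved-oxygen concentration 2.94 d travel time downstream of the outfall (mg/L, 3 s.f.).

DO ≈ 6.04 mg/L

Mixed DO = (3.08×7.78 + 0.366×1.92)/(3.08+0.366) = 24.67/3.446 = 7.158 mg/L.
Mixed L₀ = (3.08×2.94 + 0.366×108)/(3.446) = 48.58/3.446 = 14.10 mg/L.
Initial deficit D₀ = C_s − DO₀ = 8.48 − 7.158 = 1.322 mg/L.
D(2.94) = [0.173×14.10/(0.674−0.173)](e^(−0.173×2.94) − e^(−0.674×2.94)) + 1.322 e^(−0.674×2.94)
= 4.868 × (0.6013 − 0.1379) + 1.322 × 0.1379 = 2.439 mg/L.
DO = 8.48 − 2.439 = 6.041 mg/L.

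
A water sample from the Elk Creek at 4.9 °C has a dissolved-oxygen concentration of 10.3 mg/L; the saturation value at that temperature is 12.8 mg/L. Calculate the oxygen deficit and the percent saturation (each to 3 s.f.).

D ≈ 2.50 mg/L; 80.5 % saturation

D = C_s − C = 12.8 − 10.3 = 2.50 mg/L.
% saturation = 10.3/12.8 × 100 = 80.5 %.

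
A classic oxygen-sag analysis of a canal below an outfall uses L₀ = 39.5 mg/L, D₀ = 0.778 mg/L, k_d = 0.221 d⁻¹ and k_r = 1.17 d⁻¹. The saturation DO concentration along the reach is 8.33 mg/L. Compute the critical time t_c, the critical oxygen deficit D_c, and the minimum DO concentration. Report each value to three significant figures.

t_c ≈ 1.66 d; D_c ≈ 5.17 mg/L; min DO ≈ 3.16 mg/L

At the critical point dD/dt = 0, so k_d L₀ e^(−k_d t) = k_r D. Substituting D(t) from the Streeter–Phelps equation and solving for t gives
t_c = ln[(k_r/k_d)(1 − D₀(k_r−k_d)/(k_d L₀))] / (k_r−k_d).
Here k_r−k_d = 0.9490 d⁻¹ and 1 − D₀(k_r−k_d)/(k_d L₀) = 1 − 0.778×0.9490/(0.221×39.5) = 0.9154, so
t_c = ln(5.294 × 0.9154) / 0.9490 = 1.578 / 0.9490 = 1.663 d.
D_c = (k_d/k_r) L₀ e^(−k_d t_c) = (0.221/1.17) × 39.5 × e^(−0.221×1.663) = 0.1889 × 39.5 × 0.6924 = 5.166 mg/L.
Minimum DO = C_s − D_c = 8.33 − 5.166 = 3.164 mg/L.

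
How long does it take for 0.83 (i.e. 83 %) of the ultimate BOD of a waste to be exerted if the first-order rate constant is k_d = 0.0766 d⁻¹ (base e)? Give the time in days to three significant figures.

t ≈ 23.1 d

y/L₀ = 1 − e^(−k_d t) = 0.83 ⇒ e^(−k_d t) = 0.170
t = −ln(0.170) / 0.0766 = 1.772 / 0.0766 = 23.13 d.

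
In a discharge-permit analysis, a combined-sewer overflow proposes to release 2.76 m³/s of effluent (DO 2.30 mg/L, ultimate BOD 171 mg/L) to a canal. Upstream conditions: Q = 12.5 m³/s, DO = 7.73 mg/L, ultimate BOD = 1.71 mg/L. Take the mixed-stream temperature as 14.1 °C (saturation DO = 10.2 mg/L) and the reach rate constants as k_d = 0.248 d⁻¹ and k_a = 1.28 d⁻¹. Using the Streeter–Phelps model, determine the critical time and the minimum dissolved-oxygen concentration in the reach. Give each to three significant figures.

Mixed DO = (12.5×7.73 + 2.76×2.30)/(12.5+2.76) = 103.0/15.26 = 6.748 mg/L.
Mixed L₀ = (12.5×1.71 + 2.76×171)/(15.26) = 493.3/15.26 = 32.33 mg/L.
Initial deficit D₀ = C_s − DO₀ = 10.2 − 6.748 = 3.452 mg/L.
t_c = (1/1.032) ln[(1.28/0.248)(1 − 3.452×1.032/(0.248×32.33))] = 0.9690 × ln(2.868) = 1.021 d.
D_c = (0.248/1.28) × 32.33 × e^(−0.248×1.021) = 0.1938 × 32.33 × 0.7763 = 4.863 mg/L.
Minimum DO = 10.2 − 4.863 = 5.337 mg/L.

t_c ≈ 1.02 d; minimum DO ≈ 5.34 mg/L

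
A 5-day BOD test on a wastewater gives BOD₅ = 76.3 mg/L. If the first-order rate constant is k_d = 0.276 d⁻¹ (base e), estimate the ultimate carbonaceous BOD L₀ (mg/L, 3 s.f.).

BOD₅ = L₀(1 − e^(−5k_d)) ⇒ L₀ = BOD₅ / (1 − e^(−5×0.276))
= 76.3 / (1 − 0.2516) = 76.3 / 0.7484 = 101.9 mg/L.

L₀ ≈ 102 mg/L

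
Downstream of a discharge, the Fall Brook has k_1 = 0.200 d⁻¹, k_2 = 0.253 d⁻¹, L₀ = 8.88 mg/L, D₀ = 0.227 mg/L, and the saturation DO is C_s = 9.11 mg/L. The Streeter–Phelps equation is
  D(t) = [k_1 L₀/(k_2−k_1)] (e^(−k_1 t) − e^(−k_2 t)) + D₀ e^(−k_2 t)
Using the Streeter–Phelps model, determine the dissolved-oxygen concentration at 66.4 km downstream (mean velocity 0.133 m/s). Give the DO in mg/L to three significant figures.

DO ≈ 6.27 mg/L

Travel time t = x/v = 66.4 km / (0.133 m/s) = 66400 m / 0.133 m/s = 499200 s = 5.778 d.
k_1 L₀/(k_2−k_1) = 0.200×8.88/(0.253−0.200) = 1.776/0.05300 = 33.51 mg/L.
e^(−k_1 t) = e^(−0.200×5.778) = 0.3148; e^(−k_2 t) = e^(−0.253×5.778) = 0.2318.
D = 33.51 × (0.3148 − 0.2318) + 0.227 × 0.2318 = 2.783 + 0.05262 = 2.836 mg/L.
DO = C_s − D = 9.11 − 2.836 = 6.274 mg/L.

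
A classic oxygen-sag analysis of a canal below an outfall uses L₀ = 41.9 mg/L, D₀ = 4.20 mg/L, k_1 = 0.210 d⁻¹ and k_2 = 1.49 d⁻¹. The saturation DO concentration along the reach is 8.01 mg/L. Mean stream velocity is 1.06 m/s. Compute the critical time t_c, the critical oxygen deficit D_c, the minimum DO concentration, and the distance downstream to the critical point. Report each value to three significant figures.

t_c ≈ 0.793 d; D_c ≈ 5.00 mg/L; min DO ≈ 3.01 mg/L; x_c ≈ 72.6 km

At the critical point dD/dt = 0, so k_1 L₀ e^(−k_1 t) = k_2 D. Substituting D(t) from the Streeter–Phelps equation and solving for t gives
t_c = ln[(k_2/k_1)(1 − D₀(k_2−k_1)/(k_1 L₀))] / (k_2−k_1).
Here k_2−k_1 = 1.280 d⁻¹ and 1 − D₀(k_2−k_1)/(k_1 L₀) = 1 − 4.20×1.280/(0.210×41.9) = 0.3890, so
t_c = ln(7.095 × 0.3890) / 1.280 = 1.015 / 1.280 = 0.7932 d.
D_c = (k_1/k_2) L₀ e^(−k_1 t_c) = (0.210/1.49) × 41.9 × e^(−0.210×0.7932) = 0.1409 × 41.9 × 0.8466 = 4.999 mg/L.
Minimum DO = C_s − D_c = 8.01 − 4.999 = 3.011 mg/L.
x_c = v t_c = 1.06 m/s × 0.7932 d × 86400 s/d = 72640 m ≈ 72.6 km.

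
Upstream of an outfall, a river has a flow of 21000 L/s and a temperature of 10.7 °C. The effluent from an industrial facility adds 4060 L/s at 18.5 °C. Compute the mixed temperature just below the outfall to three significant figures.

Flow-weighted mixing: C = (Q_r C_r + Q_w C_w)/(Q_r + Q_w)
= (21000×10.7 + 4060×18.5)/(21000 + 4060) = 299800/25060 = 11.96 °C.

12.0 °C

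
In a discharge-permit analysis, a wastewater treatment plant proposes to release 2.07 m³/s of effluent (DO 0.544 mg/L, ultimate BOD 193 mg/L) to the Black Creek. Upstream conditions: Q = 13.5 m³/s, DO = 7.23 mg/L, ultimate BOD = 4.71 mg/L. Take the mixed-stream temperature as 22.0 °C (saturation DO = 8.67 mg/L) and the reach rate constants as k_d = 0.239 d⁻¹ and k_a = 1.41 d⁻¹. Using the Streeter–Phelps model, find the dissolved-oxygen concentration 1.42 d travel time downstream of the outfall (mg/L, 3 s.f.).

DO ≈ 4.85 mg/L

Mixed DO = (13.5×7.23 + 2.07×0.544)/(13.5+2.07) = 98.73/15.57 = 6.341 mg/L.
Mixed L₀ = (13.5×4.71 + 2.07×193)/(15.57) = 463.1/15.57 = 29.74 mg/L.
Initial deficit D₀ = C_s − DO₀ = 8.67 − 6.341 = 2.329 mg/L.
D(1.42) = [0.239×29.74/(1.41−0.239)](e^(−0.239×1.42) − e^(−1.41×1.42)) + 2.329 e^(−1.41×1.42)
= 6.070 × (0.7122 − 0.1350) + 2.329 × 0.1350 = 3.818 mg/L.
DO = 8.67 − 3.818 = 4.852 mg/L.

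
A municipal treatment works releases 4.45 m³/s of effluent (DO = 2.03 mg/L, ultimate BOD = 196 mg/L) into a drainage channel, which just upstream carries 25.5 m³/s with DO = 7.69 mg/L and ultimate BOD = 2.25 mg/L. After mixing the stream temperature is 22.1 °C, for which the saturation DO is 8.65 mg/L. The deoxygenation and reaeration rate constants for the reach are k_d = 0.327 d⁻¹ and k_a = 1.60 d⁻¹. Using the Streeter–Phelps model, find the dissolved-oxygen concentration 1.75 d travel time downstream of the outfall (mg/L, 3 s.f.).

DO ≈ 4.53 mg/L

Mixed DO = (25.5×7.69 + 4.45×2.03)/(25.5+4.45) = 205.1/29.95 = 6.849 mg/L.
Mixed L₀ = (25.5×2.25 + 4.45×196)/(29.95) = 929.6/29.95 = 31.04 mg/L.
Initial deficit D₀ = C_s − DO₀ = 8.65 − 6.849 = 1.801 mg/L.
D(1.75) = [0.327×31.04/(1.60−0.327)](e^(−0.327×1.75) − e^(−1.60×1.75)) + 1.801 e^(−1.60×1.75)
= 7.973 × (0.5643 − 0.06081) + 1.801 × 0.06081 = 4.123 mg/L.
DO = 8.65 − 4.123 = 4.527 mg/L.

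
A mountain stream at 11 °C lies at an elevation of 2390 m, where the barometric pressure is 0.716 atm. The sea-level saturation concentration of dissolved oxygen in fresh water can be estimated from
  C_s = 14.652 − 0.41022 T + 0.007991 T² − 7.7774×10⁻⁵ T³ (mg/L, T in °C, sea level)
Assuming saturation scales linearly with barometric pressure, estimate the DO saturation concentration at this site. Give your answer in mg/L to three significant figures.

C_s ≈ 7.88 mg/L

At sea level: C_s = 14.652 − 0.41022×11 + 0.007991×11² − 7.7774×10⁻⁵×11³ = 11.00 mg/L.
Pressure correction: C_s' = 11.00 × 0.716 = 7.878 mg/L.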